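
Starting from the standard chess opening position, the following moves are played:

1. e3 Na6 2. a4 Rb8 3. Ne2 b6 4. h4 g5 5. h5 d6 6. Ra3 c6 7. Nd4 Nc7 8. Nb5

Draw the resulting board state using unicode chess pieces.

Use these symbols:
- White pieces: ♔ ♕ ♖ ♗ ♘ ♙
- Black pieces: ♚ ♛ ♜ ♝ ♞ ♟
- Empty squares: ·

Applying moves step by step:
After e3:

♜ ♞ ♝ ♛ ♚ ♝ ♞ ♜
♟ ♟ ♟ ♟ ♟ ♟ ♟ ♟
· · · · · · · ·
· · · · · · · ·
· · · · · · · ·
· · · · ♙ · · ·
♙ ♙ ♙ ♙ · ♙ ♙ ♙
♖ ♘ ♗ ♕ ♔ ♗ ♘ ♖


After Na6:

♜ · ♝ ♛ ♚ ♝ ♞ ♜
♟ ♟ ♟ ♟ ♟ ♟ ♟ ♟
♞ · · · · · · ·
· · · · · · · ·
· · · · · · · ·
· · · · ♙ · · ·
♙ ♙ ♙ ♙ · ♙ ♙ ♙
♖ ♘ ♗ ♕ ♔ ♗ ♘ ♖


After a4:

♜ · ♝ ♛ ♚ ♝ ♞ ♜
♟ ♟ ♟ ♟ ♟ ♟ ♟ ♟
♞ · · · · · · ·
· · · · · · · ·
♙ · · · · · · ·
· · · · ♙ · · ·
· ♙ ♙ ♙ · ♙ ♙ ♙
♖ ♘ ♗ ♕ ♔ ♗ ♘ ♖


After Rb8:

· ♜ ♝ ♛ ♚ ♝ ♞ ♜
♟ ♟ ♟ ♟ ♟ ♟ ♟ ♟
♞ · · · · · · ·
· · · · · · · ·
♙ · · · · · · ·
· · · · ♙ · · ·
· ♙ ♙ ♙ · ♙ ♙ ♙
♖ ♘ ♗ ♕ ♔ ♗ ♘ ♖


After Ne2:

· ♜ ♝ ♛ ♚ ♝ ♞ ♜
♟ ♟ ♟ ♟ ♟ ♟ ♟ ♟
♞ · · · · · · ·
· · · · · · · ·
♙ · · · · · · ·
· · · · ♙ · · ·
· ♙ ♙ ♙ ♘ ♙ ♙ ♙
♖ ♘ ♗ ♕ ♔ ♗ · ♖


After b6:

· ♜ ♝ ♛ ♚ ♝ ♞ ♜
♟ · ♟ ♟ ♟ ♟ ♟ ♟
♞ ♟ · · · · · ·
· · · · · · · ·
♙ · · · · · · ·
· · · · ♙ · · ·
· ♙ ♙ ♙ ♘ ♙ ♙ ♙
♖ ♘ ♗ ♕ ♔ ♗ · ♖


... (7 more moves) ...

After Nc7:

· ♜ ♝ ♛ ♚ ♝ ♞ ♜
♟ · ♞ · ♟ ♟ · ♟
· ♟ ♟ ♟ · · · ·
· · · · · · ♟ ♙
♙ · · ♘ · · · ·
♖ · · · ♙ · · ·
· ♙ ♙ ♙ · ♙ ♙ ·
· ♘ ♗ ♕ ♔ ♗ · ♖


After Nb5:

· ♜ ♝ ♛ ♚ ♝ ♞ ♜
♟ · ♞ · ♟ ♟ · ♟
· ♟ ♟ ♟ · · · ·
· ♘ · · · · ♟ ♙
♙ · · · · · · ·
♖ · · · ♙ · · ·
· ♙ ♙ ♙ · ♙ ♙ ·
· ♘ ♗ ♕ ♔ ♗ · ♖



  a b c d e f g h
  ─────────────────
8│· ♜ ♝ ♛ ♚ ♝ ♞ ♜│8
7│♟ · ♞ · ♟ ♟ · ♟│7
6│· ♟ ♟ ♟ · · · ·│6
5│· ♘ · · · · ♟ ♙│5
4│♙ · · · · · · ·│4
3│♖ · · · ♙ · · ·│3
2│· ♙ ♙ ♙ · ♙ ♙ ·│2
1│· ♘ ♗ ♕ ♔ ♗ · ♖│1
  ─────────────────
  a b c d e f g h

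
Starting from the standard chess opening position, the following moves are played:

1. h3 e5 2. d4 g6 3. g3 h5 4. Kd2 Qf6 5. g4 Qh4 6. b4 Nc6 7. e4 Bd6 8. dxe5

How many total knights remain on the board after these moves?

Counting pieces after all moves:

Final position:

  a b c d e f g h
  ─────────────────
8│♜ · ♝ · ♚ · ♞ ♜│8
7│♟ ♟ ♟ ♟ · ♟ · ·│7
6│· · ♞ ♝ · · ♟ ·│6
5│· · · · ♙ · · ♟│5
4│· ♙ · · ♙ · ♙ ♛│4
3│· · · · · · · ♙│3
2│♙ · ♙ ♔ · ♙ · ·│2
1│♖ ♘ ♗ ♕ · ♗ ♘ ♖│1
  ─────────────────
  a b c d e f g h


4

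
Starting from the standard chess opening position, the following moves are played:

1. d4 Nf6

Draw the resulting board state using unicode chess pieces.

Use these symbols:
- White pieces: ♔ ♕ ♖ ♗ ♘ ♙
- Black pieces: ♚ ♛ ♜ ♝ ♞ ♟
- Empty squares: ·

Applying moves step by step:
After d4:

♜ ♞ ♝ ♛ ♚ ♝ ♞ ♜
♟ ♟ ♟ ♟ ♟ ♟ ♟ ♟
· · · · · · · ·
· · · · · · · ·
· · · ♙ · · · ·
· · · · · · · ·
♙ ♙ ♙ · ♙ ♙ ♙ ♙
♖ ♘ ♗ ♕ ♔ ♗ ♘ ♖


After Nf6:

♜ ♞ ♝ ♛ ♚ ♝ · ♜
♟ ♟ ♟ ♟ ♟ ♟ ♟ ♟
· · · · · ♞ · ·
· · · · · · · ·
· · · ♙ · · · ·
· · · · · · · ·
♙ ♙ ♙ · ♙ ♙ ♙ ♙
♖ ♘ ♗ ♕ ♔ ♗ ♘ ♖



  a b c d e f g h
  ─────────────────
8│♜ ♞ ♝ ♛ ♚ ♝ · ♜│8
7│♟ ♟ ♟ ♟ ♟ ♟ ♟ ♟│7
6│· · · · · ♞ · ·│6
5│· · · · · · · ·│5
4│· · · ♙ · · · ·│4
3│· · · · · · · ·│3
2│♙ ♙ ♙ · ♙ ♙ ♙ ♙│2
1│♖ ♘ ♗ ♕ ♔ ♗ ♘ ♖│1
  ─────────────────
  a b c d e f g h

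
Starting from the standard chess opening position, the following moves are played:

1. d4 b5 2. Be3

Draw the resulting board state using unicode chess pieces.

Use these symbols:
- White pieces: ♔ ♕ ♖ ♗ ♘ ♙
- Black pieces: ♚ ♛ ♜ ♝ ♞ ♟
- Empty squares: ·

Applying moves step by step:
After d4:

♜ ♞ ♝ ♛ ♚ ♝ ♞ ♜
♟ ♟ ♟ ♟ ♟ ♟ ♟ ♟
· · · · · · · ·
· · · · · · · ·
· · · ♙ · · · ·
· · · · · · · ·
♙ ♙ ♙ · ♙ ♙ ♙ ♙
♖ ♘ ♗ ♕ ♔ ♗ ♘ ♖


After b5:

♜ ♞ ♝ ♛ ♚ ♝ ♞ ♜
♟ · ♟ ♟ ♟ ♟ ♟ ♟
· · · · · · · ·
· ♟ · · · · · ·
· · · ♙ · · · ·
· · · · · · · ·
♙ ♙ ♙ · ♙ ♙ ♙ ♙
♖ ♘ ♗ ♕ ♔ ♗ ♘ ♖


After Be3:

♜ ♞ ♝ ♛ ♚ ♝ ♞ ♜
♟ · ♟ ♟ ♟ ♟ ♟ ♟
· · · · · · · ·
· ♟ · · · · · ·
· · · ♙ · · · ·
· · · · ♗ · · ·
♙ ♙ ♙ · ♙ ♙ ♙ ♙
♖ ♘ · ♕ ♔ ♗ ♘ ♖



  a b c d e f g h
  ─────────────────
8│♜ ♞ ♝ ♛ ♚ ♝ ♞ ♜│8
7│♟ · ♟ ♟ ♟ ♟ ♟ ♟│7
6│· · · · · · · ·│6
5│· ♟ · · · · · ·│5
4│· · · ♙ · · · ·│4
3│· · · · ♗ · · ·│3
2│♙ ♙ ♙ · ♙ ♙ ♙ ♙│2
1│♖ ♘ · ♕ ♔ ♗ ♘ ♖│1
  ─────────────────
  a b c d e f g h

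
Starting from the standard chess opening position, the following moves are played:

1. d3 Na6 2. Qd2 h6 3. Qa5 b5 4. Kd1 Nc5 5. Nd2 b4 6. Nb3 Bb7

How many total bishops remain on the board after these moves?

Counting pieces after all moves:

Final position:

  a b c d e f g h
  ─────────────────
8│♜ · · ♛ ♚ ♝ ♞ ♜│8
7│♟ ♝ ♟ ♟ ♟ ♟ ♟ ·│7
6│· · · · · · · ♟│6
5│♕ · ♞ · · · · ·│5
4│· ♟ · · · · · ·│4
3│· ♘ · ♙ · · · ·│3
2│♙ ♙ ♙ · ♙ ♙ ♙ ♙│2
1│♖ · ♗ ♔ · ♗ ♘ ♖│1
  ─────────────────
  a b c d e f g h


4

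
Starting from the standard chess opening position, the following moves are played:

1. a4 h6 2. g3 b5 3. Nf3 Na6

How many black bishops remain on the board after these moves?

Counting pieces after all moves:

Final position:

  a b c d e f g h
  ─────────────────
8│♜ · ♝ ♛ ♚ ♝ ♞ ♜│8
7│♟ · ♟ ♟ ♟ ♟ ♟ ·│7
6│♞ · · · · · · ♟│6
5│· ♟ · · · · · ·│5
4│♙ · · · · · · ·│4
3│· · · · · ♘ ♙ ·│3
2│· ♙ ♙ ♙ ♙ ♙ · ♙│2
1│♖ ♘ ♗ ♕ ♔ ♗ · ♖│1
  ─────────────────
  a b c d e f g h


2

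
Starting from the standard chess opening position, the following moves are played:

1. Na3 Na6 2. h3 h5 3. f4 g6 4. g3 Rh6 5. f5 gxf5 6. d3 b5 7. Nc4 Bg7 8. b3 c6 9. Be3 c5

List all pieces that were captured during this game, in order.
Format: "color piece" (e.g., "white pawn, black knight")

Tracking captures:
  gxf5: captured white pawn

white pawn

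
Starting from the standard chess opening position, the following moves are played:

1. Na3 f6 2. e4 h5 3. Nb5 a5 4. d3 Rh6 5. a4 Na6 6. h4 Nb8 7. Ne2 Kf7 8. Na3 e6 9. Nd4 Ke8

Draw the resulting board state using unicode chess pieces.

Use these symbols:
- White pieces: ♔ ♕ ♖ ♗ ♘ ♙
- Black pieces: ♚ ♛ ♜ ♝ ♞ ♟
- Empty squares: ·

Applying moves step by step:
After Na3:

♜ ♞ ♝ ♛ ♚ ♝ ♞ ♜
♟ ♟ ♟ ♟ ♟ ♟ ♟ ♟
· · · · · · · ·
· · · · · · · ·
· · · · · · · ·
♘ · · · · · · ·
♙ ♙ ♙ ♙ ♙ ♙ ♙ ♙
♖ · ♗ ♕ ♔ ♗ ♘ ♖


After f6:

♜ ♞ ♝ ♛ ♚ ♝ ♞ ♜
♟ ♟ ♟ ♟ ♟ · ♟ ♟
· · · · · ♟ · ·
· · · · · · · ·
· · · · · · · ·
♘ · · · · · · ·
♙ ♙ ♙ ♙ ♙ ♙ ♙ ♙
♖ · ♗ ♕ ♔ ♗ ♘ ♖


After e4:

♜ ♞ ♝ ♛ ♚ ♝ ♞ ♜
♟ ♟ ♟ ♟ ♟ · ♟ ♟
· · · · · ♟ · ·
· · · · · · · ·
· · · · ♙ · · ·
♘ · · · · · · ·
♙ ♙ ♙ ♙ · ♙ ♙ ♙
♖ · ♗ ♕ ♔ ♗ ♘ ♖


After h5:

♜ ♞ ♝ ♛ ♚ ♝ ♞ ♜
♟ ♟ ♟ ♟ ♟ · ♟ ·
· · · · · ♟ · ·
· · · · · · · ♟
· · · · ♙ · · ·
♘ · · · · · · ·
♙ ♙ ♙ ♙ · ♙ ♙ ♙
♖ · ♗ ♕ ♔ ♗ ♘ ♖


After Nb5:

♜ ♞ ♝ ♛ ♚ ♝ ♞ ♜
♟ ♟ ♟ ♟ ♟ · ♟ ·
· · · · · ♟ · ·
· ♘ · · · · · ♟
· · · · ♙ · · ·
· · · · · · · ·
♙ ♙ ♙ ♙ · ♙ ♙ ♙
♖ · ♗ ♕ ♔ ♗ ♘ ♖


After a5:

♜ ♞ ♝ ♛ ♚ ♝ ♞ ♜
· ♟ ♟ ♟ ♟ · ♟ ·
· · · · · ♟ · ·
♟ ♘ · · · · · ♟
· · · · ♙ · · ·
· · · · · · · ·
♙ ♙ ♙ ♙ · ♙ ♙ ♙
♖ · ♗ ♕ ♔ ♗ ♘ ♖


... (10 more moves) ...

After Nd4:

♜ ♞ ♝ ♛ · ♝ ♞ ·
· ♟ ♟ ♟ · ♚ ♟ ·
· · · · ♟ ♟ · ♜
♟ · · · · · · ♟
♙ · · ♘ ♙ · · ♙
♘ · · ♙ · · · ·
· ♙ ♙ · · ♙ ♙ ·
♖ · ♗ ♕ ♔ ♗ · ♖


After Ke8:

♜ ♞ ♝ ♛ ♚ ♝ ♞ ·
· ♟ ♟ ♟ · · ♟ ·
· · · · ♟ ♟ · ♜
♟ · · · · · · ♟
♙ · · ♘ ♙ · · ♙
♘ · · ♙ · · · ·
· ♙ ♙ · · ♙ ♙ ·
♖ · ♗ ♕ ♔ ♗ · ♖



  a b c d e f g h
  ─────────────────
8│♜ ♞ ♝ ♛ ♚ ♝ ♞ ·│8
7│· ♟ ♟ ♟ · · ♟ ·│7
6│· · · · ♟ ♟ · ♜│6
5│♟ · · · · · · ♟│5
4│♙ · · ♘ ♙ · · ♙│4
3│♘ · · ♙ · · · ·│3
2│· ♙ ♙ · · ♙ ♙ ·│2
1│♖ · ♗ ♕ ♔ ♗ · ♖│1
  ─────────────────
  a b c d e f g h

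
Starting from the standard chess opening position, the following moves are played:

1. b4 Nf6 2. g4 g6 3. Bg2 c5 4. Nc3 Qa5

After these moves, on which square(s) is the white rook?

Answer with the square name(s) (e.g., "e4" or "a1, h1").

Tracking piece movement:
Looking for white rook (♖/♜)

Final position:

  a b c d e f g h
  ─────────────────
8│♜ ♞ ♝ · ♚ ♝ · ♜│8
7│♟ ♟ · ♟ ♟ ♟ · ♟│7
6│· · · · · ♞ ♟ ·│6
5│♛ · ♟ · · · · ·│5
4│· ♙ · · · · ♙ ·│4
3│· · ♘ · · · · ·│3
2│♙ · ♙ ♙ ♙ ♙ ♗ ♙│2
1│♖ · ♗ ♕ ♔ · ♘ ♖│1
  ─────────────────
  a b c d e f g h


a1, h1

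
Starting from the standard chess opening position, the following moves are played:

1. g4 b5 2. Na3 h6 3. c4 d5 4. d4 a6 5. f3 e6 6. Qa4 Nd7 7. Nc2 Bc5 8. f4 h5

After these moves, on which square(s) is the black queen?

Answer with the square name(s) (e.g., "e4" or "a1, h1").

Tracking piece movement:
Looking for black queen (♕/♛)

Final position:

  a b c d e f g h
  ─────────────────
8│♜ · ♝ ♛ ♚ · ♞ ♜│8
7│· · ♟ ♞ · ♟ ♟ ·│7
6│♟ · · · ♟ · · ·│6
5│· ♟ ♝ ♟ · · · ♟│5
4│♕ · ♙ ♙ · ♙ ♙ ·│4
3│· · · · · · · ·│3
2│♙ ♙ ♘ · ♙ · · ♙│2
1│♖ · ♗ · ♔ ♗ ♘ ♖│1
  ─────────────────
  a b c d e f g h


d8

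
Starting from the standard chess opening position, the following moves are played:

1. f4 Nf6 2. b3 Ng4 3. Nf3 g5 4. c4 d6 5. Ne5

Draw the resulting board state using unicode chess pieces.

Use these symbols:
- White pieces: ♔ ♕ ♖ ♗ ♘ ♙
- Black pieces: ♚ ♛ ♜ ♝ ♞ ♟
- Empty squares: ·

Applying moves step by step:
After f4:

♜ ♞ ♝ ♛ ♚ ♝ ♞ ♜
♟ ♟ ♟ ♟ ♟ ♟ ♟ ♟
· · · · · · · ·
· · · · · · · ·
· · · · · ♙ · ·
· · · · · · · ·
♙ ♙ ♙ ♙ ♙ · ♙ ♙
♖ ♘ ♗ ♕ ♔ ♗ ♘ ♖


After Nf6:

♜ ♞ ♝ ♛ ♚ ♝ · ♜
♟ ♟ ♟ ♟ ♟ ♟ ♟ ♟
· · · · · ♞ · ·
· · · · · · · ·
· · · · · ♙ · ·
· · · · · · · ·
♙ ♙ ♙ ♙ ♙ · ♙ ♙
♖ ♘ ♗ ♕ ♔ ♗ ♘ ♖


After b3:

♜ ♞ ♝ ♛ ♚ ♝ · ♜
♟ ♟ ♟ ♟ ♟ ♟ ♟ ♟
· · · · · ♞ · ·
· · · · · · · ·
· · · · · ♙ · ·
· ♙ · · · · · ·
♙ · ♙ ♙ ♙ · ♙ ♙
♖ ♘ ♗ ♕ ♔ ♗ ♘ ♖


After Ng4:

♜ ♞ ♝ ♛ ♚ ♝ · ♜
♟ ♟ ♟ ♟ ♟ ♟ ♟ ♟
· · · · · · · ·
· · · · · · · ·
· · · · · ♙ ♞ ·
· ♙ · · · · · ·
♙ · ♙ ♙ ♙ · ♙ ♙
♖ ♘ ♗ ♕ ♔ ♗ ♘ ♖


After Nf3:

♜ ♞ ♝ ♛ ♚ ♝ · ♜
♟ ♟ ♟ ♟ ♟ ♟ ♟ ♟
· · · · · · · ·
· · · · · · · ·
· · · · · ♙ ♞ ·
· ♙ · · · ♘ · ·
♙ · ♙ ♙ ♙ · ♙ ♙
♖ ♘ ♗ ♕ ♔ ♗ · ♖


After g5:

♜ ♞ ♝ ♛ ♚ ♝ · ♜
♟ ♟ ♟ ♟ ♟ ♟ · ♟
· · · · · · · ·
· · · · · · ♟ ·
· · · · · ♙ ♞ ·
· ♙ · · · ♘ · ·
♙ · ♙ ♙ ♙ · ♙ ♙
♖ ♘ ♗ ♕ ♔ ♗ · ♖


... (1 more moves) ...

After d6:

♜ ♞ ♝ ♛ ♚ ♝ · ♜
♟ ♟ ♟ · ♟ ♟ · ♟
· · · ♟ · · · ·
· · · · · · ♟ ·
· · ♙ · · ♙ ♞ ·
· ♙ · · · ♘ · ·
♙ · · ♙ ♙ · ♙ ♙
♖ ♘ ♗ ♕ ♔ ♗ · ♖


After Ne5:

♜ ♞ ♝ ♛ ♚ ♝ · ♜
♟ ♟ ♟ · ♟ ♟ · ♟
· · · ♟ · · · ·
· · · · ♘ · ♟ ·
· · ♙ · · ♙ ♞ ·
· ♙ · · · · · ·
♙ · · ♙ ♙ · ♙ ♙
♖ ♘ ♗ ♕ ♔ ♗ · ♖



  a b c d e f g h
  ─────────────────
8│♜ ♞ ♝ ♛ ♚ ♝ · ♜│8
7│♟ ♟ ♟ · ♟ ♟ · ♟│7
6│· · · ♟ · · · ·│6
5│· · · · ♘ · ♟ ·│5
4│· · ♙ · · ♙ ♞ ·│4
3│· ♙ · · · · · ·│3
2│♙ · · ♙ ♙ · ♙ ♙│2
1│♖ ♘ ♗ ♕ ♔ ♗ · ♖│1
  ─────────────────
  a b c d e f g h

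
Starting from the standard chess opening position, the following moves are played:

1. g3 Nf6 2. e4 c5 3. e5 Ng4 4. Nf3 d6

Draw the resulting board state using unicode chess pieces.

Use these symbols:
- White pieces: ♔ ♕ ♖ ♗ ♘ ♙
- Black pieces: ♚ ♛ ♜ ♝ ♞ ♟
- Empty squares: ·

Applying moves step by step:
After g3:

♜ ♞ ♝ ♛ ♚ ♝ ♞ ♜
♟ ♟ ♟ ♟ ♟ ♟ ♟ ♟
· · · · · · · ·
· · · · · · · ·
· · · · · · · ·
· · · · · · ♙ ·
♙ ♙ ♙ ♙ ♙ ♙ · ♙
♖ ♘ ♗ ♕ ♔ ♗ ♘ ♖


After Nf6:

♜ ♞ ♝ ♛ ♚ ♝ · ♜
♟ ♟ ♟ ♟ ♟ ♟ ♟ ♟
· · · · · ♞ · ·
· · · · · · · ·
· · · · · · · ·
· · · · · · ♙ ·
♙ ♙ ♙ ♙ ♙ ♙ · ♙
♖ ♘ ♗ ♕ ♔ ♗ ♘ ♖


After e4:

♜ ♞ ♝ ♛ ♚ ♝ · ♜
♟ ♟ ♟ ♟ ♟ ♟ ♟ ♟
· · · · · ♞ · ·
· · · · · · · ·
· · · · ♙ · · ·
· · · · · · ♙ ·
♙ ♙ ♙ ♙ · ♙ · ♙
♖ ♘ ♗ ♕ ♔ ♗ ♘ ♖


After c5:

♜ ♞ ♝ ♛ ♚ ♝ · ♜
♟ ♟ · ♟ ♟ ♟ ♟ ♟
· · · · · ♞ · ·
· · ♟ · · · · ·
· · · · ♙ · · ·
· · · · · · ♙ ·
♙ ♙ ♙ ♙ · ♙ · ♙
♖ ♘ ♗ ♕ ♔ ♗ ♘ ♖


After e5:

♜ ♞ ♝ ♛ ♚ ♝ · ♜
♟ ♟ · ♟ ♟ ♟ ♟ ♟
· · · · · ♞ · ·
· · ♟ · ♙ · · ·
· · · · · · · ·
· · · · · · ♙ ·
♙ ♙ ♙ ♙ · ♙ · ♙
♖ ♘ ♗ ♕ ♔ ♗ ♘ ♖


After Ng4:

♜ ♞ ♝ ♛ ♚ ♝ · ♜
♟ ♟ · ♟ ♟ ♟ ♟ ♟
· · · · · · · ·
· · ♟ · ♙ · · ·
· · · · · · ♞ ·
· · · · · · ♙ ·
♙ ♙ ♙ ♙ · ♙ · ♙
♖ ♘ ♗ ♕ ♔ ♗ ♘ ♖


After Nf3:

♜ ♞ ♝ ♛ ♚ ♝ · ♜
♟ ♟ · ♟ ♟ ♟ ♟ ♟
· · · · · · · ·
· · ♟ · ♙ · · ·
· · · · · · ♞ ·
· · · · · ♘ ♙ ·
♙ ♙ ♙ ♙ · ♙ · ♙
♖ ♘ ♗ ♕ ♔ ♗ · ♖


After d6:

♜ ♞ ♝ ♛ ♚ ♝ · ♜
♟ ♟ · · ♟ ♟ ♟ ♟
· · · ♟ · · · ·
· · ♟ · ♙ · · ·
· · · · · · ♞ ·
· · · · · ♘ ♙ ·
♙ ♙ ♙ ♙ · ♙ · ♙
♖ ♘ ♗ ♕ ♔ ♗ · ♖



  a b c d e f g h
  ─────────────────
8│♜ ♞ ♝ ♛ ♚ ♝ · ♜│8
7│♟ ♟ · · ♟ ♟ ♟ ♟│7
6│· · · ♟ · · · ·│6
5│· · ♟ · ♙ · · ·│5
4│· · · · · · ♞ ·│4
3│· · · · · ♘ ♙ ·│3
2│♙ ♙ ♙ ♙ · ♙ · ♙│2
1│♖ ♘ ♗ ♕ ♔ ♗ · ♖│1
  ─────────────────
  a b c d e f g h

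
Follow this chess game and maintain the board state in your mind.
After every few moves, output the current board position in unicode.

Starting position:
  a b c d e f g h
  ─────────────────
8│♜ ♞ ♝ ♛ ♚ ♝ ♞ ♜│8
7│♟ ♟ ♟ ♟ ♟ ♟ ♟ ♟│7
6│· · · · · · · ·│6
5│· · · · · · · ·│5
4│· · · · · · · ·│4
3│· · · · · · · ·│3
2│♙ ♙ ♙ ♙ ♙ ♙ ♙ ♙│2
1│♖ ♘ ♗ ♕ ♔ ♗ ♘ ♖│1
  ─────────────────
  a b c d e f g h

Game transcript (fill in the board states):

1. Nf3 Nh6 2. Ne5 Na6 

  a b c d e f g h
  ─────────────────
8│♜ · ♝ ♛ ♚ ♝ · ♜│8
7│♟ ♟ ♟ ♟ ♟ ♟ ♟ ♟│7
6│♞ · · · · · · ♞│6
5│· · · · ♘ · · ·│5
4│· · · · · · · ·│4
3│· · · · · · · ·│3
2│♙ ♙ ♙ ♙ ♙ ♙ ♙ ♙│2
1│♖ ♘ ♗ ♕ ♔ ♗ · ♖│1
  ─────────────────
  a b c d e f g h

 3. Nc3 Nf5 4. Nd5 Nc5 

  a b c d e f g h
  ─────────────────
8│♜ · ♝ ♛ ♚ ♝ · ♜│8
7│♟ ♟ ♟ ♟ ♟ ♟ ♟ ♟│7
6│· · · · · · · ·│6
5│· · ♞ ♘ ♘ ♞ · ·│5
4│· · · · · · · ·│4
3│· · · · · · · ·│3
2│♙ ♙ ♙ ♙ ♙ ♙ ♙ ♙│2
1│♖ · ♗ ♕ ♔ ♗ · ♖│1
  ─────────────────
  a b c d e f g h

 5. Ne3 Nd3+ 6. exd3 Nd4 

  a b c d e f g h
  ─────────────────
8│♜ · ♝ ♛ ♚ ♝ · ♜│8
7│♟ ♟ ♟ ♟ ♟ ♟ ♟ ♟│7
6│· · · · · · · ·│6
5│· · · · ♘ · · ·│5
4│· · · ♞ · · · ·│4
3│· · · ♙ ♘ · · ·│3
2│♙ ♙ ♙ ♙ · ♙ ♙ ♙│2
1│♖ · ♗ ♕ ♔ ♗ · ♖│1
  ─────────────────
  a b c d e f g h

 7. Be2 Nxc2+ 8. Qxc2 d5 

  a b c d e f g h
  ─────────────────
8│♜ · ♝ ♛ ♚ ♝ · ♜│8
7│♟ ♟ ♟ · ♟ ♟ ♟ ♟│7
6│· · · · · · · ·│6
5│· · · ♟ ♘ · · ·│5
4│· · · · · · · ·│4
3│· · · ♙ ♘ · · ·│3
2│♙ ♙ ♕ ♙ ♗ ♙ ♙ ♙│2
1│♖ · ♗ · ♔ · · ♖│1
  ─────────────────
  a b c d e f g h



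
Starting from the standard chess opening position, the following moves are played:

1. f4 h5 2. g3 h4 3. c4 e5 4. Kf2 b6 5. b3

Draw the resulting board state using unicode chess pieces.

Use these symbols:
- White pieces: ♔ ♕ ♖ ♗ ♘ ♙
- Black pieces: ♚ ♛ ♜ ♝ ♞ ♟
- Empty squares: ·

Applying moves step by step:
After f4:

♜ ♞ ♝ ♛ ♚ ♝ ♞ ♜
♟ ♟ ♟ ♟ ♟ ♟ ♟ ♟
· · · · · · · ·
· · · · · · · ·
· · · · · ♙ · ·
· · · · · · · ·
♙ ♙ ♙ ♙ ♙ · ♙ ♙
♖ ♘ ♗ ♕ ♔ ♗ ♘ ♖


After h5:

♜ ♞ ♝ ♛ ♚ ♝ ♞ ♜
♟ ♟ ♟ ♟ ♟ ♟ ♟ ·
· · · · · · · ·
· · · · · · · ♟
· · · · · ♙ · ·
· · · · · · · ·
♙ ♙ ♙ ♙ ♙ · ♙ ♙
♖ ♘ ♗ ♕ ♔ ♗ ♘ ♖


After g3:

♜ ♞ ♝ ♛ ♚ ♝ ♞ ♜
♟ ♟ ♟ ♟ ♟ ♟ ♟ ·
· · · · · · · ·
· · · · · · · ♟
· · · · · ♙ · ·
· · · · · · ♙ ·
♙ ♙ ♙ ♙ ♙ · · ♙
♖ ♘ ♗ ♕ ♔ ♗ ♘ ♖


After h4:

♜ ♞ ♝ ♛ ♚ ♝ ♞ ♜
♟ ♟ ♟ ♟ ♟ ♟ ♟ ·
· · · · · · · ·
· · · · · · · ·
· · · · · ♙ · ♟
· · · · · · ♙ ·
♙ ♙ ♙ ♙ ♙ · · ♙
♖ ♘ ♗ ♕ ♔ ♗ ♘ ♖


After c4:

♜ ♞ ♝ ♛ ♚ ♝ ♞ ♜
♟ ♟ ♟ ♟ ♟ ♟ ♟ ·
· · · · · · · ·
· · · · · · · ·
· · ♙ · · ♙ · ♟
· · · · · · ♙ ·
♙ ♙ · ♙ ♙ · · ♙
♖ ♘ ♗ ♕ ♔ ♗ ♘ ♖


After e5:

♜ ♞ ♝ ♛ ♚ ♝ ♞ ♜
♟ ♟ ♟ ♟ · ♟ ♟ ·
· · · · · · · ·
· · · · ♟ · · ·
· · ♙ · · ♙ · ♟
· · · · · · ♙ ·
♙ ♙ · ♙ ♙ · · ♙
♖ ♘ ♗ ♕ ♔ ♗ ♘ ♖


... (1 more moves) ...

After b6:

♜ ♞ ♝ ♛ ♚ ♝ ♞ ♜
♟ · ♟ ♟ · ♟ ♟ ·
· ♟ · · · · · ·
· · · · ♟ · · ·
· · ♙ · · ♙ · ♟
· · · · · · ♙ ·
♙ ♙ · ♙ ♙ ♔ · ♙
♖ ♘ ♗ ♕ · ♗ ♘ ♖


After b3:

♜ ♞ ♝ ♛ ♚ ♝ ♞ ♜
♟ · ♟ ♟ · ♟ ♟ ·
· ♟ · · · · · ·
· · · · ♟ · · ·
· · ♙ · · ♙ · ♟
· ♙ · · · · ♙ ·
♙ · · ♙ ♙ ♔ · ♙
♖ ♘ ♗ ♕ · ♗ ♘ ♖



  a b c d e f g h
  ─────────────────
8│♜ ♞ ♝ ♛ ♚ ♝ ♞ ♜│8
7│♟ · ♟ ♟ · ♟ ♟ ·│7
6│· ♟ · · · · · ·│6
5│· · · · ♟ · · ·│5
4│· · ♙ · · ♙ · ♟│4
3│· ♙ · · · · ♙ ·│3
2│♙ · · ♙ ♙ ♔ · ♙│2
1│♖ ♘ ♗ ♕ · ♗ ♘ ♖│1
  ─────────────────
  a b c d e f g h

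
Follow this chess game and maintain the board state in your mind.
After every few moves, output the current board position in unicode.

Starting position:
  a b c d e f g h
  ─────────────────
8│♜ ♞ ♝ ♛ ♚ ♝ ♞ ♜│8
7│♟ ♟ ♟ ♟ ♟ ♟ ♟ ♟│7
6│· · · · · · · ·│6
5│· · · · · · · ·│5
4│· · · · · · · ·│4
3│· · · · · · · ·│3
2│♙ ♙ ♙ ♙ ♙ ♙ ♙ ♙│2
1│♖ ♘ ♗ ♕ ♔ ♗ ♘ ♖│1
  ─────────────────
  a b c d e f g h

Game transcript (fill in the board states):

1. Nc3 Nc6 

  a b c d e f g h
  ─────────────────
8│♜ · ♝ ♛ ♚ ♝ ♞ ♜│8
7│♟ ♟ ♟ ♟ ♟ ♟ ♟ ♟│7
6│· · ♞ · · · · ·│6
5│· · · · · · · ·│5
4│· · · · · · · ·│4
3│· · ♘ · · · · ·│3
2│♙ ♙ ♙ ♙ ♙ ♙ ♙ ♙│2
1│♖ · ♗ ♕ ♔ ♗ ♘ ♖│1
  ─────────────────
  a b c d e f g h

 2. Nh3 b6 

  a b c d e f g h
  ─────────────────
8│♜ · ♝ ♛ ♚ ♝ ♞ ♜│8
7│♟ · ♟ ♟ ♟ ♟ ♟ ♟│7
6│· ♟ ♞ · · · · ·│6
5│· · · · · · · ·│5
4│· · · · · · · ·│4
3│· · ♘ · · · · ♘│3
2│♙ ♙ ♙ ♙ ♙ ♙ ♙ ♙│2
1│♖ · ♗ ♕ ♔ ♗ · ♖│1
  ─────────────────
  a b c d e f g h

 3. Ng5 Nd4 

  a b c d e f g h
  ─────────────────
8│♜ · ♝ ♛ ♚ ♝ ♞ ♜│8
7│♟ · ♟ ♟ ♟ ♟ ♟ ♟│7
6│· ♟ · · · · · ·│6
5│· · · · · · ♘ ·│5
4│· · · ♞ · · · ·│4
3│· · ♘ · · · · ·│3
2│♙ ♙ ♙ ♙ ♙ ♙ ♙ ♙│2
1│♖ · ♗ ♕ ♔ ♗ · ♖│1
  ─────────────────
  a b c d e f g h



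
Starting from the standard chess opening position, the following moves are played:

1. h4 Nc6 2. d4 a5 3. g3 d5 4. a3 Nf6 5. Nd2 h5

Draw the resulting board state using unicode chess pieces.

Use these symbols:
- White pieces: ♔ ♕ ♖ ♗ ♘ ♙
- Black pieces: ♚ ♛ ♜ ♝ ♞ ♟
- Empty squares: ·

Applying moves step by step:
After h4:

♜ ♞ ♝ ♛ ♚ ♝ ♞ ♜
♟ ♟ ♟ ♟ ♟ ♟ ♟ ♟
· · · · · · · ·
· · · · · · · ·
· · · · · · · ♙
· · · · · · · ·
♙ ♙ ♙ ♙ ♙ ♙ ♙ ·
♖ ♘ ♗ ♕ ♔ ♗ ♘ ♖


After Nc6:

♜ · ♝ ♛ ♚ ♝ ♞ ♜
♟ ♟ ♟ ♟ ♟ ♟ ♟ ♟
· · ♞ · · · · ·
· · · · · · · ·
· · · · · · · ♙
· · · · · · · ·
♙ ♙ ♙ ♙ ♙ ♙ ♙ ·
♖ ♘ ♗ ♕ ♔ ♗ ♘ ♖


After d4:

♜ · ♝ ♛ ♚ ♝ ♞ ♜
♟ ♟ ♟ ♟ ♟ ♟ ♟ ♟
· · ♞ · · · · ·
· · · · · · · ·
· · · ♙ · · · ♙
· · · · · · · ·
♙ ♙ ♙ · ♙ ♙ ♙ ·
♖ ♘ ♗ ♕ ♔ ♗ ♘ ♖


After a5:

♜ · ♝ ♛ ♚ ♝ ♞ ♜
· ♟ ♟ ♟ ♟ ♟ ♟ ♟
· · ♞ · · · · ·
♟ · · · · · · ·
· · · ♙ · · · ♙
· · · · · · · ·
♙ ♙ ♙ · ♙ ♙ ♙ ·
♖ ♘ ♗ ♕ ♔ ♗ ♘ ♖


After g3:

♜ · ♝ ♛ ♚ ♝ ♞ ♜
· ♟ ♟ ♟ ♟ ♟ ♟ ♟
· · ♞ · · · · ·
♟ · · · · · · ·
· · · ♙ · · · ♙
· · · · · · ♙ ·
♙ ♙ ♙ · ♙ ♙ · ·
♖ ♘ ♗ ♕ ♔ ♗ ♘ ♖


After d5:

♜ · ♝ ♛ ♚ ♝ ♞ ♜
· ♟ ♟ · ♟ ♟ ♟ ♟
· · ♞ · · · · ·
♟ · · ♟ · · · ·
· · · ♙ · · · ♙
· · · · · · ♙ ·
♙ ♙ ♙ · ♙ ♙ · ·
♖ ♘ ♗ ♕ ♔ ♗ ♘ ♖


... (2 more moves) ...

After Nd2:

♜ · ♝ ♛ ♚ ♝ · ♜
· ♟ ♟ · ♟ ♟ ♟ ♟
· · ♞ · · ♞ · ·
♟ · · ♟ · · · ·
· · · ♙ · · · ♙
♙ · · · · · ♙ ·
· ♙ ♙ ♘ ♙ ♙ · ·
♖ · ♗ ♕ ♔ ♗ ♘ ♖


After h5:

♜ · ♝ ♛ ♚ ♝ · ♜
· ♟ ♟ · ♟ ♟ ♟ ·
· · ♞ · · ♞ · ·
♟ · · ♟ · · · ♟
· · · ♙ · · · ♙
♙ · · · · · ♙ ·
· ♙ ♙ ♘ ♙ ♙ · ·
♖ · ♗ ♕ ♔ ♗ ♘ ♖



  a b c d e f g h
  ─────────────────
8│♜ · ♝ ♛ ♚ ♝ · ♜│8
7│· ♟ ♟ · ♟ ♟ ♟ ·│7
6│· · ♞ · · ♞ · ·│6
5│♟ · · ♟ · · · ♟│5
4│· · · ♙ · · · ♙│4
3│♙ · · · · · ♙ ·│3
2│· ♙ ♙ ♘ ♙ ♙ · ·│2
1│♖ · ♗ ♕ ♔ ♗ ♘ ♖│1
  ─────────────────
  a b c d e f g h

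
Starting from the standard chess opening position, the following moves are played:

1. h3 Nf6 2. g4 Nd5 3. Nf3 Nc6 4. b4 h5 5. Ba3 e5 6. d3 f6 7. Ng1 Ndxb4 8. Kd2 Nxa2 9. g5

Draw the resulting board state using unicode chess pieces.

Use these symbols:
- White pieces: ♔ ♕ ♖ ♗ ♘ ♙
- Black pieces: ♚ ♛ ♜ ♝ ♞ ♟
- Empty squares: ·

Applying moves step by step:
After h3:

♜ ♞ ♝ ♛ ♚ ♝ ♞ ♜
♟ ♟ ♟ ♟ ♟ ♟ ♟ ♟
· · · · · · · ·
· · · · · · · ·
· · · · · · · ·
· · · · · · · ♙
♙ ♙ ♙ ♙ ♙ ♙ ♙ ·
♖ ♘ ♗ ♕ ♔ ♗ ♘ ♖


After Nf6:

♜ ♞ ♝ ♛ ♚ ♝ · ♜
♟ ♟ ♟ ♟ ♟ ♟ ♟ ♟
· · · · · ♞ · ·
· · · · · · · ·
· · · · · · · ·
· · · · · · · ♙
♙ ♙ ♙ ♙ ♙ ♙ ♙ ·
♖ ♘ ♗ ♕ ♔ ♗ ♘ ♖


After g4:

♜ ♞ ♝ ♛ ♚ ♝ · ♜
♟ ♟ ♟ ♟ ♟ ♟ ♟ ♟
· · · · · ♞ · ·
· · · · · · · ·
· · · · · · ♙ ·
· · · · · · · ♙
♙ ♙ ♙ ♙ ♙ ♙ · ·
♖ ♘ ♗ ♕ ♔ ♗ ♘ ♖


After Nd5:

♜ ♞ ♝ ♛ ♚ ♝ · ♜
♟ ♟ ♟ ♟ ♟ ♟ ♟ ♟
· · · · · · · ·
· · · ♞ · · · ·
· · · · · · ♙ ·
· · · · · · · ♙
♙ ♙ ♙ ♙ ♙ ♙ · ·
♖ ♘ ♗ ♕ ♔ ♗ ♘ ♖


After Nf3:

♜ ♞ ♝ ♛ ♚ ♝ · ♜
♟ ♟ ♟ ♟ ♟ ♟ ♟ ♟
· · · · · · · ·
· · · ♞ · · · ·
· · · · · · ♙ ·
· · · · · ♘ · ♙
♙ ♙ ♙ ♙ ♙ ♙ · ·
♖ ♘ ♗ ♕ ♔ ♗ · ♖


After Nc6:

♜ · ♝ ♛ ♚ ♝ · ♜
♟ ♟ ♟ ♟ ♟ ♟ ♟ ♟
· · ♞ · · · · ·
· · · ♞ · · · ·
· · · · · · ♙ ·
· · · · · ♘ · ♙
♙ ♙ ♙ ♙ ♙ ♙ · ·
♖ ♘ ♗ ♕ ♔ ♗ · ♖


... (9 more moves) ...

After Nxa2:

♜ · ♝ ♛ ♚ ♝ · ♜
♟ ♟ ♟ ♟ · · ♟ ·
· · ♞ · · ♟ · ·
· · · · ♟ · · ♟
· · · · · · ♙ ·
♗ · · ♙ · · · ♙
♞ · ♙ ♔ ♙ ♙ · ·
♖ ♘ · ♕ · ♗ ♘ ♖


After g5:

♜ · ♝ ♛ ♚ ♝ · ♜
♟ ♟ ♟ ♟ · · ♟ ·
· · ♞ · · ♟ · ·
· · · · ♟ · ♙ ♟
· · · · · · · ·
♗ · · ♙ · · · ♙
♞ · ♙ ♔ ♙ ♙ · ·
♖ ♘ · ♕ · ♗ ♘ ♖



  a b c d e f g h
  ─────────────────
8│♜ · ♝ ♛ ♚ ♝ · ♜│8
7│♟ ♟ ♟ ♟ · · ♟ ·│7
6│· · ♞ · · ♟ · ·│6
5│· · · · ♟ · ♙ ♟│5
4│· · · · · · · ·│4
3│♗ · · ♙ · · · ♙│3
2│♞ · ♙ ♔ ♙ ♙ · ·│2
1│♖ ♘ · ♕ · ♗ ♘ ♖│1
  ─────────────────
  a b c d e f g h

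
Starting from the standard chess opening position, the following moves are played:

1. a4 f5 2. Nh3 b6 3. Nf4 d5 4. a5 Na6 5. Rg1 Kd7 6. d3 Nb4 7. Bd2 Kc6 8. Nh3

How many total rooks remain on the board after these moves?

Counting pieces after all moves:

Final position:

  a b c d e f g h
  ─────────────────
8│♜ · ♝ ♛ · ♝ ♞ ♜│8
7│♟ · ♟ · ♟ · ♟ ♟│7
6│· ♟ ♚ · · · · ·│6
5│♙ · · ♟ · ♟ · ·│5
4│· ♞ · · · · · ·│4
3│· · · ♙ · · · ♘│3
2│· ♙ ♙ ♗ ♙ ♙ ♙ ♙│2
1│♖ ♘ · ♕ ♔ ♗ ♖ ·│1
  ─────────────────
  a b c d e f g h


4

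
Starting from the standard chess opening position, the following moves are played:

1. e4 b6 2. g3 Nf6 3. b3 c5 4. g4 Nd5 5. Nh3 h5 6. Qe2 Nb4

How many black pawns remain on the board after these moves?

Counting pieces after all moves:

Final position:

  a b c d e f g h
  ─────────────────
8│♜ ♞ ♝ ♛ ♚ ♝ · ♜│8
7│♟ · · ♟ ♟ ♟ ♟ ·│7
6│· ♟ · · · · · ·│6
5│· · ♟ · · · · ♟│5
4│· ♞ · · ♙ · ♙ ·│4
3│· ♙ · · · · · ♘│3
2│♙ · ♙ ♙ ♕ ♙ · ♙│2
1│♖ ♘ ♗ · ♔ ♗ · ♖│1
  ─────────────────
  a b c d e f g h


8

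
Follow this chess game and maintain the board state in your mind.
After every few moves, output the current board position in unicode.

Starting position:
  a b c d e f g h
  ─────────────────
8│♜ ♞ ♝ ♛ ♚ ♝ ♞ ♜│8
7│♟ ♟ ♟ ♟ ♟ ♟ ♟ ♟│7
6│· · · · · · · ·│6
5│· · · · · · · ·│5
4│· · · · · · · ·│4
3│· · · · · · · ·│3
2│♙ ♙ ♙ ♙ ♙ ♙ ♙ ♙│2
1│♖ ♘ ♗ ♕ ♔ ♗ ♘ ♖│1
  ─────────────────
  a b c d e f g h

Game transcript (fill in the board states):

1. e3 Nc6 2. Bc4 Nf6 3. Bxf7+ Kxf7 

  a b c d e f g h
  ─────────────────
8│♜ · ♝ ♛ · ♝ · ♜│8
7│♟ ♟ ♟ ♟ ♟ ♚ ♟ ♟│7
6│· · ♞ · · ♞ · ·│6
5│· · · · · · · ·│5
4│· · · · · · · ·│4
3│· · · · ♙ · · ·│3
2│♙ ♙ ♙ ♙ · ♙ ♙ ♙│2
1│♖ ♘ ♗ ♕ ♔ · ♘ ♖│1
  ─────────────────
  a b c d e f g h

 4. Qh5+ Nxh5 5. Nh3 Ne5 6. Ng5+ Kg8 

  a b c d e f g h
  ─────────────────
8│♜ · ♝ ♛ · ♝ ♚ ♜│8
7│♟ ♟ ♟ ♟ ♟ · ♟ ♟│7
6│· · · · · · · ·│6
5│· · · · ♞ · ♘ ♞│5
4│· · · · · · · ·│4
3│· · · · ♙ · · ·│3
2│♙ ♙ ♙ ♙ · ♙ ♙ ♙│2
1│♖ ♘ ♗ · ♔ · · ♖│1
  ─────────────────
  a b c d e f g h

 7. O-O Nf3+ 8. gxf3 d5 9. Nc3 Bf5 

  a b c d e f g h
  ─────────────────
8│♜ · · ♛ · ♝ ♚ ♜│8
7│♟ ♟ ♟ · ♟ · ♟ ♟│7
6│· · · · · · · ·│6
5│· · · ♟ · ♝ ♘ ♞│5
4│· · · · · · · ·│4
3│· · ♘ · ♙ ♙ · ·│3
2│♙ ♙ ♙ ♙ · ♙ · ♙│2
1│♖ · ♗ · · ♖ ♔ ·│1
  ─────────────────
  a b c d e f g h

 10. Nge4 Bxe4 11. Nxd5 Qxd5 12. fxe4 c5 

  a b c d e f g h
  ─────────────────
8│♜ · · · · ♝ ♚ ♜│8
7│♟ ♟ · · ♟ · ♟ ♟│7
6│· · · · · · · ·│6
5│· · ♟ ♛ · · · ♞│5
4│· · · · ♙ · · ·│4
3│· · · · ♙ · · ·│3
2│♙ ♙ ♙ ♙ · ♙ · ♙│2
1│♖ · ♗ · · ♖ ♔ ·│1
  ─────────────────
  a b c d e f g h

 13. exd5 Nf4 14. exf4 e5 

  a b c d e f g h
  ─────────────────
8│♜ · · · · ♝ ♚ ♜│8
7│♟ ♟ · · · · ♟ ♟│7
6│· · · · · · · ·│6
5│· · ♟ ♙ ♟ · · ·│5
4│· · · · · ♙ · ·│4
3│· · · · · · · ·│3
2│♙ ♙ ♙ ♙ · ♙ · ♙│2
1│♖ · ♗ · · ♖ ♔ ·│1
  ─────────────────
  a b c d e f g h


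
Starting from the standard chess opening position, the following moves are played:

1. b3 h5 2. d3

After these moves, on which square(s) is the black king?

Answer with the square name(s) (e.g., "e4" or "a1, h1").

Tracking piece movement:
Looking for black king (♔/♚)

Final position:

  a b c d e f g h
  ─────────────────
8│♜ ♞ ♝ ♛ ♚ ♝ ♞ ♜│8
7│♟ ♟ ♟ ♟ ♟ ♟ ♟ ·│7
6│· · · · · · · ·│6
5│· · · · · · · ♟│5
4│· · · · · · · ·│4
3│· ♙ · ♙ · · · ·│3
2│♙ · ♙ · ♙ ♙ ♙ ♙│2
1│♖ ♘ ♗ ♕ ♔ ♗ ♘ ♖│1
  ─────────────────
  a b c d e f g h


e8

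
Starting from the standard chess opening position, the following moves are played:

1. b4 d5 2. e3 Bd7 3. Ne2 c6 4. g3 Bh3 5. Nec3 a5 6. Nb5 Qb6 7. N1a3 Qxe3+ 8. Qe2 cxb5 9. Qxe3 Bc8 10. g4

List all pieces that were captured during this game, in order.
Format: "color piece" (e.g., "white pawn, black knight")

Tracking captures:
  Qxe3+: captured white pawn
  cxb5: captured white knight
  Qxe3: captured black queen

white pawn, white knight, black queen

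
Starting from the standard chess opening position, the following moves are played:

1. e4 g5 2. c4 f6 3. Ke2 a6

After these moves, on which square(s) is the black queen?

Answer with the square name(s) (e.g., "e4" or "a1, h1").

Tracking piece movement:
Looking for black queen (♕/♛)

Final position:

  a b c d e f g h
  ─────────────────
8│♜ ♞ ♝ ♛ ♚ ♝ ♞ ♜│8
7│· ♟ ♟ ♟ ♟ · · ♟│7
6│♟ · · · · ♟ · ·│6
5│· · · · · · ♟ ·│5
4│· · ♙ · ♙ · · ·│4
3│· · · · · · · ·│3
2│♙ ♙ · ♙ ♔ ♙ ♙ ♙│2
1│♖ ♘ ♗ ♕ · ♗ ♘ ♖│1
  ─────────────────
  a b c d e f g h


d8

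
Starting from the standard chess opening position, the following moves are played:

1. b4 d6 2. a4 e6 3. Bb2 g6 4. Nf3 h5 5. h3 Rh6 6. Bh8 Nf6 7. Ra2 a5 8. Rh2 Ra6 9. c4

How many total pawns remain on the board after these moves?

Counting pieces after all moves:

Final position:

  a b c d e f g h
  ─────────────────
8│· ♞ ♝ ♛ ♚ ♝ · ♗│8
7│· ♟ ♟ · · ♟ · ·│7
6│♜ · · ♟ ♟ ♞ ♟ ♜│6
5│♟ · · · · · · ♟│5
4│♙ ♙ ♙ · · · · ·│4
3│· · · · · ♘ · ♙│3
2│♖ · · ♙ ♙ ♙ ♙ ♖│2
1│· ♘ · ♕ ♔ ♗ · ·│1
  ─────────────────
  a b c d e f g h


16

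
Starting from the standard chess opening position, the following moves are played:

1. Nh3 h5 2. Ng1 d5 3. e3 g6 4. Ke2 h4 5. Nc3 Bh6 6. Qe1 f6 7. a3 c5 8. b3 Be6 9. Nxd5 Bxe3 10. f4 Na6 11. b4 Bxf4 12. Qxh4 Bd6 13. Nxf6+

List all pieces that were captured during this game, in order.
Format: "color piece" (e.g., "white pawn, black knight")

Tracking captures:
  Nxd5: captured black pawn
  Bxe3: captured white pawn
  Bxf4: captured white pawn
  Qxh4: captured black pawn
  Nxf6+: captured black pawn

black pawn, white pawn, white pawn, black pawn, black pawn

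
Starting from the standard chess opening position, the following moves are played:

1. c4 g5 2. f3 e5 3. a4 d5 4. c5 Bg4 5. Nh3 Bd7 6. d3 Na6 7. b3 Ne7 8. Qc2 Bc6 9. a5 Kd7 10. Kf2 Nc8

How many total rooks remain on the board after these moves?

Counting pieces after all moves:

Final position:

  a b c d e f g h
  ─────────────────
8│♜ · ♞ ♛ · ♝ · ♜│8
7│♟ ♟ ♟ ♚ · ♟ · ♟│7
6│♞ · ♝ · · · · ·│6
5│♙ · ♙ ♟ ♟ · ♟ ·│5
4│· · · · · · · ·│4
3│· ♙ · ♙ · ♙ · ♘│3
2│· · ♕ · ♙ ♔ ♙ ♙│2
1│♖ ♘ ♗ · · ♗ · ♖│1
  ─────────────────
  a b c d e f g h


4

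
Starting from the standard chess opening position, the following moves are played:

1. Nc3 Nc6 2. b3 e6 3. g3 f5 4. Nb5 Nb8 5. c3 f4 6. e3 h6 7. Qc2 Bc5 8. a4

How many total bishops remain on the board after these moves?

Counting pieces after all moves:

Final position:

  a b c d e f g h
  ─────────────────
8│♜ ♞ ♝ ♛ ♚ · ♞ ♜│8
7│♟ ♟ ♟ ♟ · · ♟ ·│7
6│· · · · ♟ · · ♟│6
5│· ♘ ♝ · · · · ·│5
4│♙ · · · · ♟ · ·│4
3│· ♙ ♙ · ♙ · ♙ ·│3
2│· · ♕ ♙ · ♙ · ♙│2
1│♖ · ♗ · ♔ ♗ ♘ ♖│1
  ─────────────────
  a b c d e f g h


4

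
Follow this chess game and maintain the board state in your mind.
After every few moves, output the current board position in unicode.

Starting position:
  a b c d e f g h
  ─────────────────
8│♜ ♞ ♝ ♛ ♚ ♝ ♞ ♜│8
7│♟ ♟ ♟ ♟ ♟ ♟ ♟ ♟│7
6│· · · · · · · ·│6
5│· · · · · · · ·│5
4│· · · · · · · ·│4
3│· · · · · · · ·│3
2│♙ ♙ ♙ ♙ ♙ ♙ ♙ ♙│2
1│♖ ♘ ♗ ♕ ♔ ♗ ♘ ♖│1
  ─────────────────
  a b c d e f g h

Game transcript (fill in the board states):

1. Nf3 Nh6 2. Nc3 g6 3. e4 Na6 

  a b c d e f g h
  ─────────────────
8│♜ · ♝ ♛ ♚ ♝ · ♜│8
7│♟ ♟ ♟ ♟ ♟ ♟ · ♟│7
6│♞ · · · · · ♟ ♞│6
5│· · · · · · · ·│5
4│· · · · ♙ · · ·│4
3│· · ♘ · · ♘ · ·│3
2│♙ ♙ ♙ ♙ · ♙ ♙ ♙│2
1│♖ · ♗ ♕ ♔ ♗ · ♖│1
  ─────────────────
  a b c d e f g h

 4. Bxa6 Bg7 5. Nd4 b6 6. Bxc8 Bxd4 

  a b c d e f g h
  ─────────────────
8│♜ · ♗ ♛ ♚ · · ♜│8
7│♟ · ♟ ♟ ♟ ♟ · ♟│7
6│· ♟ · · · · ♟ ♞│6
5│· · · · · · · ·│5
4│· · · ♝ ♙ · · ·│4
3│· · ♘ · · · · ·│3
2│♙ ♙ ♙ ♙ · ♙ ♙ ♙│2
1│♖ · ♗ ♕ ♔ · · ♖│1
  ─────────────────
  a b c d e f g h

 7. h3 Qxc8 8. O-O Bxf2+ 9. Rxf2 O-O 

  a b c d e f g h
  ─────────────────
8│♜ · ♛ · · ♜ ♚ ·│8
7│♟ · ♟ ♟ ♟ ♟ · ♟│7
6│· ♟ · · · · ♟ ♞│6
5│· · · · · · · ·│5
4│· · · · ♙ · · ·│4
3│· · ♘ · · · · ♙│3
2│♙ ♙ ♙ ♙ · ♖ ♙ ·│2
1│♖ · ♗ ♕ · · ♔ ·│1
  ─────────────────
  a b c d e f g h

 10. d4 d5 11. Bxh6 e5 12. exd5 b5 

  a b c d e f g h
  ─────────────────
8│♜ · ♛ · · ♜ ♚ ·│8
7│♟ · ♟ · · ♟ · ♟│7
6│· · · · · · ♟ ♗│6
5│· ♟ · ♙ ♟ · · ·│5
4│· · · ♙ · · · ·│4
3│· · ♘ · · · · ♙│3
2│♙ ♙ ♙ · · ♖ ♙ ·│2
1│♖ · · ♕ · · ♔ ·│1
  ─────────────────
  a b c d e f g h

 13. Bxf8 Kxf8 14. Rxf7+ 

  a b c d e f g h
  ─────────────────
8│♜ · ♛ · · ♚ · ·│8
7│♟ · ♟ · · ♖ · ♟│7
6│· · · · · · ♟ ·│6
5│· ♟ · ♙ ♟ · · ·│5
4│· · · ♙ · · · ·│4
3│· · ♘ · · · · ♙│3
2│♙ ♙ ♙ · · · ♙ ·│2
1│♖ · · ♕ · · ♔ ·│1
  ─────────────────
  a b c d e f g h
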